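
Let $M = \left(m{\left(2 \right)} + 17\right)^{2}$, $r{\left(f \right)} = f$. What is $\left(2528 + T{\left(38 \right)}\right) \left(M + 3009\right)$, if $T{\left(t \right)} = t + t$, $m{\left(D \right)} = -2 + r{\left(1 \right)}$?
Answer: $8502060$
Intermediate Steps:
$m{\left(D \right)} = -1$ ($m{\left(D \right)} = -2 + 1 = -1$)
$T{\left(t \right)} = 2 t$
$M = 256$ ($M = \left(-1 + 17\right)^{2} = 16^{2} = 256$)
$\left(2528 + T{\left(38 \right)}\right) \left(M + 3009\right) = \left(2528 + 2 \cdot 38\right) \left(256 + 3009\right) = \left(2528 + 76\right) 3265 = 2604 \cdot 3265 = 8502060$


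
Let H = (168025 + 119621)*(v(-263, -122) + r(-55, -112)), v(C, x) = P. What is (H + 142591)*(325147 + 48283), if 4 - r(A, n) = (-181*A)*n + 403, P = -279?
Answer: 119691373858787090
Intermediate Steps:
r(A, n) = -399 + 181*A*n (r(A, n) = 4 - ((-181*A)*n + 403) = 4 - (-181*A*n + 403) = 4 - (403 - 181*A*n) = 4 + (-403 + 181*A*n) = -399 + 181*A*n)
v(C, x) = -279
H = 320518760172 (H = (168025 + 119621)*(-279 + (-399 + 181*(-55)*(-112))) = 287646*(-279 + (-399 + 1114960)) = 287646*(-279 + 1114561) = 287646*1114282 = 320518760172)
(H + 142591)*(325147 + 48283) = (320518760172 + 142591)*(325147 + 48283) = 320518902763*373430 = 119691373858787090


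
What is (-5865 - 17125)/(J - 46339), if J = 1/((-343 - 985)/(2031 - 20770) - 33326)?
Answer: 14357130532140/28938454639393 ≈ 0.49613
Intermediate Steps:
J = -18739/624494586 (J = 1/(-1328/(-18739) - 33326) = 1/(-1328*(-1/18739) - 33326) = 1/(1328/18739 - 33326) = 1/(-624494586/18739) = -18739/624494586 ≈ -3.0007e-5)
(-5865 - 17125)/(J - 46339) = (-5865 - 17125)/(-18739/624494586 - 46339) = -22990/(-28938454639393/624494586) = -22990*(-624494586/28938454639393) = 14357130532140/28938454639393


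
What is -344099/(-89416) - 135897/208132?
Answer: 14866661729/4652582728 ≈ 3.1954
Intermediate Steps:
-344099/(-89416) - 135897/208132 = -344099*(-1/89416) - 135897*1/208132 = 344099/89416 - 135897/208132 = 14866661729/4652582728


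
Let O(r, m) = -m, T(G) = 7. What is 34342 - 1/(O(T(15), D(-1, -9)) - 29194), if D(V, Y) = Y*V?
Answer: 1002889427/29203 ≈ 34342.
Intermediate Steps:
D(V, Y) = V*Y
34342 - 1/(O(T(15), D(-1, -9)) - 29194) = 34342 - 1/(-(-1)*(-9) - 29194) = 34342 - 1/(-1*9 - 29194) = 34342 - 1/(-9 - 29194) = 34342 - 1/(-29203) = 34342 - 1*(-1/29203) = 34342 + 1/29203 = 1002889427/29203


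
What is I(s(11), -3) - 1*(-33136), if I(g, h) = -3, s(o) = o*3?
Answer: 33133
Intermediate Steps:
s(o) = 3*o
I(s(11), -3) - 1*(-33136) = -3 - 1*(-33136) = -3 + 33136 = 33133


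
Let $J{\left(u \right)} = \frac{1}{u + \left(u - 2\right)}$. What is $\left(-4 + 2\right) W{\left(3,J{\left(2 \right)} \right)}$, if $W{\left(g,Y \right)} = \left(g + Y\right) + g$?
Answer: $-13$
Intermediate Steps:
$J{\left(u \right)} = \frac{1}{-2 + 2 u}$ ($J{\left(u \right)} = \frac{1}{u + \left(-2 + u\right)} = \frac{1}{-2 + 2 u}$)
$W{\left(g,Y \right)} = Y + 2 g$ ($W{\left(g,Y \right)} = \left(Y + g\right) + g = Y + 2 g$)
$\left(-4 + 2\right) W{\left(3,J{\left(2 \right)} \right)} = \left(-4 + 2\right) \left(\frac{1}{2 \left(-1 + 2\right)} + 2 \cdot 3\right) = - 2 \left(\frac{1}{2 \cdot 1} + 6\right) = - 2 \left(\frac{1}{2} \cdot 1 + 6\right) = - 2 \left(\frac{1}{2} + 6\right) = \left(-2\right) \frac{13}{2} = -13$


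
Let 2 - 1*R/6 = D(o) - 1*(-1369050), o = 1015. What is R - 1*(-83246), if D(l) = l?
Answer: -8137132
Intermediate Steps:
R = -8220378 (R = 12 - 6*(1015 - 1*(-1369050)) = 12 - 6*(1015 + 1369050) = 12 - 6*1370065 = 12 - 8220390 = -8220378)
R - 1*(-83246) = -8220378 - 1*(-83246) = -8220378 + 83246 = -8137132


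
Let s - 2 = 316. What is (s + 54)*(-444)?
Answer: -165168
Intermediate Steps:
s = 318 (s = 2 + 316 = 318)
(s + 54)*(-444) = (318 + 54)*(-444) = 372*(-444) = -165168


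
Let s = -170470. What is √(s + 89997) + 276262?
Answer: 276262 + I*√80473 ≈ 2.7626e+5 + 283.68*I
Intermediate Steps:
√(s + 89997) + 276262 = √(-170470 + 89997) + 276262 = √(-80473) + 276262 = I*√80473 + 276262 = 276262 + I*√80473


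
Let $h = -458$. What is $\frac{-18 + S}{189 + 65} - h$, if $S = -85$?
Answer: $\frac{116229}{254} \approx 457.59$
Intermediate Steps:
$\frac{-18 + S}{189 + 65} - h = \frac{-18 - 85}{189 + 65} - -458 = - \frac{103}{254} + 458 = \frac{116229}{254}$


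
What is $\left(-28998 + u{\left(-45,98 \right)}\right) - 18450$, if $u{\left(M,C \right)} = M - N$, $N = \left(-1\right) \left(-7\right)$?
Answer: $-47500$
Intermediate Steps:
$N = 7$
$u{\left(M,C \right)} = -7 + M$ ($u{\left(M,C \right)} = M - 7 = -7 + M$)
$\left(-28998 + u{\left(-45,98 \right)}\right) - 18450 = \left(-28998 - 52\right) - 18450 = -29050 - 18450 = -47500$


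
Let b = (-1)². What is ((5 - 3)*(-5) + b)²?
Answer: 81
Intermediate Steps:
b = 1
((5 - 3)*(-5) + b)² = ((5 - 3)*(-5) + 1)² = (2*(-5) + 1)² = (-10 + 1)² = (-9)² = 81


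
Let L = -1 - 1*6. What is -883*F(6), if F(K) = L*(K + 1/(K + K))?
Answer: 451213/12 ≈ 37601.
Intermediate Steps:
L = -7 (L = -1 - 6 = -7)
F(K) = -7*K - 7/(2*K) (F(K) = -7*(K + 1/(K + K)) = -7*(K + 1/(2*K)) = -7*K - 7/(2*K))
-883*F(6) = -883*(-7*6 - 7/2/6) = -883*(-42 - 7/2*⅙) = -883*(-42 - 7/12) = -883*(-511/12) = 451213/12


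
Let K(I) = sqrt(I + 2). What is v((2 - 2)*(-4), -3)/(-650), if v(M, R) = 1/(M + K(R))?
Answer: I/650 ≈ 0.0015385*I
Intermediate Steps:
K(I) = sqrt(2 + I)
v(M, R) = 1/(M + sqrt(2 + R))
v((2 - 2)*(-4), -3)/(-650) = 1/(((2 - 2)*(-4) + sqrt(2 - 3))*(-650)) = -1/650/(0*(-4) + sqrt(-1)) = -1/650/(0 + I) = -1/650/I = -I*(-1/650) = I/650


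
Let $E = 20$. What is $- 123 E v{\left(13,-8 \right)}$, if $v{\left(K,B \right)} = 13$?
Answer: $-31980$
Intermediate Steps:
$- 123 E v{\left(13,-8 \right)} = \left(-123\right) 20 \cdot 13 = \left(-2460\right) 13 = -31980$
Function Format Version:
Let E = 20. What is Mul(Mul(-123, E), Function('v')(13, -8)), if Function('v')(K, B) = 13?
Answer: -31980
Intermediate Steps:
Mul(Mul(-123, E), Function('v')(13, -8)) = Mul(Mul(-123, 20), 13) = Mul(-2460, 13) = -31980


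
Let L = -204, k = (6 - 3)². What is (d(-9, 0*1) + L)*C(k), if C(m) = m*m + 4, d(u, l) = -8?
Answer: -18020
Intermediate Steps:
k = 9 (k = 3² = 9)
C(m) = 4 + m² (C(m) = m² + 4 = 4 + m²)
(d(-9, 0*1) + L)*C(k) = (-8 - 204)*(4 + 9²) = -212*(4 + 81) = -212*85 = -18020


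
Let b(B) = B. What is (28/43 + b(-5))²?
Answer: 34969/1849 ≈ 18.912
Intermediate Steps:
(28/43 + b(-5))² = (28/43 - 5)² = (-187/43)² = 34969/1849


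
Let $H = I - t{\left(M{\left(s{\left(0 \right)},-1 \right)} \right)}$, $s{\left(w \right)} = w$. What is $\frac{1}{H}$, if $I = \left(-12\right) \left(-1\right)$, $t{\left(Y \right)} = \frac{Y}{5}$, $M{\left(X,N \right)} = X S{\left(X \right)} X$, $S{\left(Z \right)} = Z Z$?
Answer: $\frac{1}{12} \approx 0.083333$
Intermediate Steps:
$S{\left(Z \right)} = Z^{2}$
$M{\left(X,N \right)} = X^{4}$ ($M{\left(X,N \right)} = X X^{2} X = X^{3} X = X^{4}$)
$t{\left(Y \right)} = \frac{Y}{5}$ ($t{\left(Y \right)} = Y \frac{1}{5} = \frac{Y}{5}$)
$I = 12$
$H = 12$ ($H = 12 - \frac{0^{4}}{5} = 12 - \frac{1}{5} \cdot 0 = 12 - 0 = 12 + 0 = 12$)
$\frac{1}{H} = \frac{1}{12}$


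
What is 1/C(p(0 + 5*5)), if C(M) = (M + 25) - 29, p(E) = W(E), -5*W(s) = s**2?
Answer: -1/129 ≈ -0.0077519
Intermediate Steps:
W(s) = -s**2/5
p(E) = -E**2/5
C(M) = -4 + M (C(M) = (25 + M) - 29 = -4 + M)
1/C(p(0 + 5*5)) = 1/(-4 - (0 + 5*5)**2/5) = 1/(-4 - (0 + 25)**2/5) = 1/(-4 - 1/5*25**2) = 1/(-4 - 1/5*625) = 1/(-4 - 125) = 1/(-129) = -1/129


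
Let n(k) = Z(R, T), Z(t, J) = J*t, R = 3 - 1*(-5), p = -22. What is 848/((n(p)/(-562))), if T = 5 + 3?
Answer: -14893/2 ≈ -7446.5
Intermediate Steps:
R = 8 (R = 3 + 5 = 8)
T = 8
n(k) = 64 (n(k) = 8*8 = 64)
848/((n(p)/(-562))) = 848/((64/(-562))) = 848/((64*(-1/562))) = 848/(-32/281) = 848*(-281/32) = -14893/2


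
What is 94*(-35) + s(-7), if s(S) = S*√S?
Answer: -3290 - 7*I*√7 ≈ -3290.0 - 18.52*I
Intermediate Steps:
s(S) = S^(3/2)
94*(-35) + s(-7) = 94*(-35) + (-7)^(3/2) = -3290 - 7*I*√7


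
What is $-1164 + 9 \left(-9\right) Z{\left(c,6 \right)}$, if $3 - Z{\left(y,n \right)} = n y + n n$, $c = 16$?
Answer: $9285$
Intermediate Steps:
$Z{\left(y,n \right)} = 3 - n^{2} - n y$ ($Z{\left(y,n \right)} = 3 - \left(n y + n n\right) = 3 - \left(n y + n^{2}\right) = 3 - \left(n^{2} + n y\right) = 3 - n^{2} - n y$)
$-1164 + 9 \left(-9\right) Z{\left(c,6 \right)} = -1164 + 9 \left(-9\right) \left(3 - 6^{2} - 6 \cdot 16\right) = -1164 - 81 \left(3 - 36 - 96\right) = -1164 - -10449 = -1164 + 10449 = 9285$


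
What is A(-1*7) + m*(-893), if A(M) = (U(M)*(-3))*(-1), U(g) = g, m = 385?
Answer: -343826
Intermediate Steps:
A(M) = 3*M (A(M) = (M*(-3))*(-1) = -3*M*(-1) = 3*M)
A(-1*7) + m*(-893) = 3*(-1*7) + 385*(-893) = 3*(-7) - 343805 = -21 - 343805 = -343826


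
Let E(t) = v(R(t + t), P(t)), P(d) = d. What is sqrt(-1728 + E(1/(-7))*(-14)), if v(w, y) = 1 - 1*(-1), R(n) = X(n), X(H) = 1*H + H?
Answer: 2*I*sqrt(439) ≈ 41.905*I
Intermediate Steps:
X(H) = 2*H (X(H) = H + H = 2*H)
R(n) = 2*n
v(w, y) = 2 (v(w, y) = 1 + 1 = 2)
E(t) = 2
sqrt(-1728 + E(1/(-7))*(-14)) = sqrt(-1728 + 2*(-14)) = sqrt(-1728 - 28) = sqrt(-1756) = 2*I*sqrt(439)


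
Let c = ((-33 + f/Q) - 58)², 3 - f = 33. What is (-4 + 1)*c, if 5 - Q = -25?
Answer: -25392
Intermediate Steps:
Q = 30 (Q = 5 - 1*(-25) = 5 + 25 = 30)
f = -30 (f = 3 - 1*33 = 3 - 33 = -30)
c = 8464 (c = ((-33 - 30/30) - 58)² = ((-33 - 30*1/30) - 58)² = ((-33 - 1) - 58)² = (-34 - 58)² = (-92)² = 8464)
(-4 + 1)*c = (-4 + 1)*8464 = -3*8464 = -25392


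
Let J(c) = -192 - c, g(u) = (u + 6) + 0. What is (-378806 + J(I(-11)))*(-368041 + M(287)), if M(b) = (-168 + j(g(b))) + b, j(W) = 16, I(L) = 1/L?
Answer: 139435604742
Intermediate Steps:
g(u) = 6 + u (g(u) = (6 + u) + 0 = 6 + u)
M(b) = -152 + b (M(b) = (-168 + 16) + b = -152 + b)
(-378806 + J(I(-11)))*(-368041 + M(287)) = (-378806 + (-192 - 1/(-11)))*(-368041 + (-152 + 287)) = (-378806 + (-192 - 1*(-1/11)))*(-368041 + 135) = (-378806 + (-192 + 1/11))*(-367906) = (-378806 - 2111/11)*(-367906) = -4168977/11*(-367906) = 139435604742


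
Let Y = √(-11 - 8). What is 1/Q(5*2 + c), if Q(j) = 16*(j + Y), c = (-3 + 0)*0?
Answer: 5/952 - I*√19/1904 ≈ 0.0052521 - 0.0022893*I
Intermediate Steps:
Y = I*√19 (Y = √(-19) = I*√19 ≈ 4.3589*I)
c = 0 (c = -3*0 = 0)
Q(j) = 16*j + 16*I*√19 (Q(j) = 16*(j + I*√19) = 16*j + 16*I*√19)
1/Q(5*2 + c) = 1/(16*(5*2 + 0) + 16*I*√19) = 1/(16*(10 + 0) + 16*I*√19) = 1/(16*10 + 16*I*√19) = 1/(160 + 16*I*√19)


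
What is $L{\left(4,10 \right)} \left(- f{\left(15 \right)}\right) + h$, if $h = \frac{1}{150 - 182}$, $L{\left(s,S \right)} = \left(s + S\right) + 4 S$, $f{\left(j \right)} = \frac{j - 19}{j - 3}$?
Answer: $\frac{575}{32} \approx 17.969$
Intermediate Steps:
$f{\left(j \right)} = \frac{-19 + j}{-3 + j}$
$L{\left(s,S \right)} = s + 5 S$ ($L{\left(s,S \right)} = \left(S + s\right) + 4 S = s + 5 S$)
$h = - \frac{1}{32}$ ($h = \frac{1}{-32} = - \frac{1}{32} \approx -0.03125$)
$L{\left(4,10 \right)} \left(- f{\left(15 \right)}\right) + h = \left(4 + 5 \cdot 10\right) \left(- \frac{-19 + 15}{-3 + 15}\right) - \frac{1}{32} = \left(4 + 50\right) \left(- \frac{-4}{12}\right) - \frac{1}{32} = 54 \left(- \frac{-4}{12}\right) - \frac{1}{32} = 54 \left(\left(-1\right) \left(- \frac{1}{3}\right)\right) - \frac{1}{32} = 54 \cdot \frac{1}{3} - \frac{1}{32} = 18 - \frac{1}{32} = \frac{575}{32}$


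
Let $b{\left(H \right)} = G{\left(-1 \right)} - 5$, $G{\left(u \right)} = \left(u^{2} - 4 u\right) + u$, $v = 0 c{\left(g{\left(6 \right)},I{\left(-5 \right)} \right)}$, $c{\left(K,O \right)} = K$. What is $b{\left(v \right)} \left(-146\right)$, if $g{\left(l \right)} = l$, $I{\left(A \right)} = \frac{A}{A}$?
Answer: $146$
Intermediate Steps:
$I{\left(A \right)} = 1$
$v = 0$ ($v = 0 \cdot 6 = 0$)
$G{\left(u \right)} = u^{2} - 3 u$
$b{\left(H \right)} = -1$ ($b{\left(H \right)} = - (-3 - 1) - 5 = \left(-1\right) \left(-4\right) - 5 = 4 - 5 = -1$)
$b{\left(v \right)} \left(-146\right) = \left(-1\right) \left(-146\right) = 146$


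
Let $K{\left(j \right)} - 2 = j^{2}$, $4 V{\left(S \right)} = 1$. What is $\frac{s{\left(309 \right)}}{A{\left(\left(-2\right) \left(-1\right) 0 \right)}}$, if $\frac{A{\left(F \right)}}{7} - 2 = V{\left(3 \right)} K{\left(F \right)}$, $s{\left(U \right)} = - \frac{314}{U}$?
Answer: $- \frac{628}{10815} \approx -0.058068$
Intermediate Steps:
$V{\left(S \right)} = \frac{1}{4}$ ($V{\left(S \right)} = \frac{1}{4} \cdot 1 = \frac{1}{4}$)
$K{\left(j \right)} = 2 + j^{2}$
$A{\left(F \right)} = \frac{35}{2} + \frac{7 F^{2}}{4}$ ($A{\left(F \right)} = 14 + 7 \frac{2 + F^{2}}{4} = 14 + 7 \left(\frac{1}{2} + \frac{F^{2}}{4}\right) = 14 + \left(\frac{7}{2} + \frac{7 F^{2}}{4}\right) = \frac{35}{2} + \frac{7 F^{2}}{4}$)
$\frac{s{\left(309 \right)}}{A{\left(\left(-2\right) \left(-1\right) 0 \right)}} = \frac{\left(-314\right) \frac{1}{309}}{\frac{35}{2} + \frac{7 \left(\left(-2\right) \left(-1\right) 0\right)^{2}}{4}} = \frac{\left(-314\right) \frac{1}{309}}{\frac{35}{2} + \frac{7 \left(2 \cdot 0\right)^{2}}{4}} = - \frac{314}{309 \left(\frac{35}{2} + \frac{7 \cdot 0^{2}}{4}\right)} = - \frac{314}{309 \left(\frac{35}{2} + \frac{7}{4} \cdot 0\right)} = - \frac{314}{309 \left(\frac{35}{2} + 0\right)} = - \frac{314}{309 \cdot \frac{35}{2}} = \left(- \frac{314}{309}\right) \frac{2}{35} = - \frac{628}{10815}$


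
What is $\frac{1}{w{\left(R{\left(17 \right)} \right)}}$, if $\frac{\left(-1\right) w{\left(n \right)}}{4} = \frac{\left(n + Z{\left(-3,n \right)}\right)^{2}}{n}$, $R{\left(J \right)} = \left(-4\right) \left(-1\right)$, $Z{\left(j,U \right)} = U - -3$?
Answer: $- \frac{1}{121} \approx -0.0082645$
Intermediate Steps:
$Z{\left(j,U \right)} = 3 + U$ ($Z{\left(j,U \right)} = U + 3 = 3 + U$)
$R{\left(J \right)} = 4$
$w{\left(n \right)} = - \frac{4 \left(3 + 2 n\right)^{2}}{n}$ ($w{\left(n \right)} = - 4 \frac{\left(n + \left(3 + n\right)\right)^{2}}{n} = - 4 \frac{\left(3 + 2 n\right)^{2}}{n} = - \frac{4 \left(3 + 2 n\right)^{2}}{n}$)
$\frac{1}{w{\left(R{\left(17 \right)} \right)}} = \frac{1}{\left(-4\right) \frac{1}{4} \left(3 + 2 \cdot 4\right)^{2}} = \frac{1}{\left(-4\right) \frac{1}{4} \left(3 + 8\right)^{2}} = \frac{1}{\left(-4\right) \frac{1}{4} \cdot 11^{2}} = \frac{1}{\left(-4\right) \frac{1}{4} \cdot 121} = \frac{1}{-121} = - \frac{1}{121}$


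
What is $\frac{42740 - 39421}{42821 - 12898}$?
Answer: $\frac{3319}{29923} \approx 0.11092$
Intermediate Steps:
$\frac{42740 - 39421}{42821 - 12898} = \frac{3319}{29923}$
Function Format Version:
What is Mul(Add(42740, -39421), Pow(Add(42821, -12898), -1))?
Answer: Rational(3319, 29923) ≈ 0.11092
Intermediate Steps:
Mul(Add(42740, -39421), Pow(Add(42821, -12898), -1)) = Mul(3319, Pow(29923, -1)) = Mul(3319, Rational(1, 29923)) = Rational(3319, 29923)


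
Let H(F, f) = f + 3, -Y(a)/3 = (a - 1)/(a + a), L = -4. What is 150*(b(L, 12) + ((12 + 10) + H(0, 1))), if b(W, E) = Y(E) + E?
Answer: 21975/4 ≈ 5493.8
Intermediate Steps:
Y(a) = -3*(-1 + a)/(2*a) (Y(a) = -3*(a - 1)/(a + a) = -3*(-1 + a)/(2*a))
H(F, f) = 3 + f
b(W, E) = E + 3*(1 - E)/(2*E) (b(W, E) = 3*(1 - E)/(2*E) + E = E + 3*(1 - E)/(2*E))
150*(b(L, 12) + ((12 + 10) + H(0, 1))) = 150*((-3/2 + 12 + (3/2)/12) + ((12 + 10) + (3 + 1))) = 150*((-3/2 + 12 + (3/2)*(1/12)) + (22 + 4)) = 150*((-3/2 + 12 + ⅛) + 26) = 150*(85/8 + 26) = 150*(293/8) = 21975/4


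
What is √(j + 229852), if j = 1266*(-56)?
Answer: 14*√811 ≈ 398.69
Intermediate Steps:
j = -70896
√(j + 229852) = √(-70896 + 229852) = √158956 = 14*√811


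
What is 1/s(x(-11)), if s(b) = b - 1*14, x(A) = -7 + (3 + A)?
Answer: -1/29 ≈ -0.034483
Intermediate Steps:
x(A) = -4 + A
s(b) = -14 + b (s(b) = b - 14 = -14 + b)
1/s(x(-11)) = 1/(-14 + (-4 - 11)) = 1/(-14 - 15) = 1/(-29) = -1/29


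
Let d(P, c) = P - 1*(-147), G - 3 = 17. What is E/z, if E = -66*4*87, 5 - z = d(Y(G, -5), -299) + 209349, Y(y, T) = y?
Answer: 2552/23279 ≈ 0.10963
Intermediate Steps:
G = 20 (G = 3 + 17 = 20)
d(P, c) = 147 + P (d(P, c) = P + 147 = 147 + P)
z = -209511 (z = 5 - ((147 + 20) + 209349) = 5 - (167 + 209349) = 5 - 1*209516 = 5 - 209516 = -209511)
E = -22968 (E = -264*87 = -22968)
E/z = -22968/(-209511) = -22968*(-1/209511) = 2552/23279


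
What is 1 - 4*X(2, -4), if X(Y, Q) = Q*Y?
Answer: 33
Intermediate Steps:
1 - 4*X(2, -4) = 1 - (-16)*2 = 1 - 4*(-8) = 1 + 32 = 33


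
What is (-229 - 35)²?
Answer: 69696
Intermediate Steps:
(-229 - 35)² = (-264)² = 69696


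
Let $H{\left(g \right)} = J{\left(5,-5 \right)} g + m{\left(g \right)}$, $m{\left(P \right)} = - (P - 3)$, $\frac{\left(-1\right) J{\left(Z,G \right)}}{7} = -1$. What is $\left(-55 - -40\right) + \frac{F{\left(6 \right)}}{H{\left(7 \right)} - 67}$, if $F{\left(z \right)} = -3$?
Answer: $- \frac{327}{22} \approx -14.864$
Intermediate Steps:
$J{\left(Z,G \right)} = 7$ ($J{\left(Z,G \right)} = \left(-7\right) \left(-1\right) = 7$)
$m{\left(P \right)} = 3 - P$ ($m{\left(P \right)} = - (-3 + P) = 3 - P$)
$H{\left(g \right)} = 3 + 6 g$ ($H{\left(g \right)} = 7 g - \left(-3 + g\right) = 3 + 6 g$)
$\left(-55 - -40\right) + \frac{F{\left(6 \right)}}{H{\left(7 \right)} - 67} = \left(-55 - -40\right) - \frac{3}{\left(3 + 6 \cdot 7\right) - 67} = \left(-55 + 40\right) - \frac{3}{\left(3 + 42\right) - 67} = -15 - \frac{3}{45 - 67} = -15 - \frac{3}{-22} = -15 - - \frac{3}{22} = -15 + \frac{3}{22} = - \frac{327}{22}$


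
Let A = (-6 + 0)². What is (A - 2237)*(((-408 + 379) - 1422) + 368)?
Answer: 2383683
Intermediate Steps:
A = 36 (A = (-6)² = 36)
(A - 2237)*(((-408 + 379) - 1422) + 368) = (36 - 2237)*(((-408 + 379) - 1422) + 368) = -2201*((-29 - 1422) + 368) = -2201*(-1451 + 368) = -2201*(-1083) = 2383683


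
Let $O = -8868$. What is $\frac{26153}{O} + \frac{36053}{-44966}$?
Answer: $- \frac{747856901}{199379244} \approx -3.7509$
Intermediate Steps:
$\frac{26153}{O} + \frac{36053}{-44966} = \frac{26153}{-8868} + \frac{36053}{-44966} = 26153 \left(- \frac{1}{8868}\right) + 36053 \left(- \frac{1}{44966}\right) = - \frac{26153}{8868} - \frac{36053}{44966} = - \frac{747856901}{199379244}$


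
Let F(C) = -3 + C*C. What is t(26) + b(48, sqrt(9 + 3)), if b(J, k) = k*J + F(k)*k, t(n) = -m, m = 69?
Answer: -69 + 114*sqrt(3) ≈ 128.45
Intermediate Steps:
t(n) = -69 (t(n) = -1*69 = -69)
F(C) = -3 + C**2
b(J, k) = J*k + k*(-3 + k**2) (b(J, k) = k*J + (-3 + k**2)*k = J*k + k*(-3 + k**2))
t(26) + b(48, sqrt(9 + 3)) = -69 + sqrt(9 + 3)*(-3 + 48 + (sqrt(9 + 3))**2) = -69 + sqrt(12)*(-3 + 48 + (sqrt(12))**2) = -69 + (2*sqrt(3))*(-3 + 48 + (2*sqrt(3))**2) = -69 + (2*sqrt(3))*(-3 + 48 + 12) = -69 + (2*sqrt(3))*57 = -69 + 114*sqrt(3)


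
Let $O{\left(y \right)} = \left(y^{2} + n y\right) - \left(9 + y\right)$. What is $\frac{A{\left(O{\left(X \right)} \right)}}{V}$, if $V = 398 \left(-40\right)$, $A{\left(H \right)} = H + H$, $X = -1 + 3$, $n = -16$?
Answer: $\frac{39}{7960} \approx 0.0048995$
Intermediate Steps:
$X = 2$
$O{\left(y \right)} = -9 + y^{2} - 17 y$ ($O{\left(y \right)} = \left(y^{2} - 16 y\right) - \left(9 + y\right) = -9 + y^{2} - 17 y$)
$A{\left(H \right)} = 2 H$
$V = -15920$
$\frac{A{\left(O{\left(X \right)} \right)}}{V} = \frac{2 \left(-9 + 2^{2} - 34\right)}{-15920} = 2 \left(-9 + 4 - 34\right) \left(- \frac{1}{15920}\right) = 2 \left(-39\right) \left(- \frac{1}{15920}\right) = \left(-78\right) \left(- \frac{1}{15920}\right) = \frac{39}{7960}$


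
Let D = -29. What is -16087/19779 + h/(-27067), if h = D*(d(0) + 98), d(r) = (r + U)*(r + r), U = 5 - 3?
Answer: -379214911/535358193 ≈ -0.70834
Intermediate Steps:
U = 2
d(r) = 2*r*(2 + r) (d(r) = (r + 2)*(r + r) = (2 + r)*(2*r) = 2*r*(2 + r))
h = -2842 (h = -29*(2*0*(2 + 0) + 98) = -29*(2*0*2 + 98) = -29*(0 + 98) = -29*98 = -2842)
-16087/19779 + h/(-27067) = -16087/19779 - 2842/(-27067) = -16087*1/19779 - 2842*(-1/27067) = -16087/19779 + 2842/27067 = -379214911/535358193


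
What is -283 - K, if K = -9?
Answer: -274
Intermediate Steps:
-283 - K = -283 - (-9) = -283 - 1*(-9) = -283 + 9 = -274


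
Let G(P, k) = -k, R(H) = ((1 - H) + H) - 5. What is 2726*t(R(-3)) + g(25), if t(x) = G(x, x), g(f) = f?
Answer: 10929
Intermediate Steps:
R(H) = -4 (R(H) = 1 - 5 = -4)
t(x) = -x
2726*t(R(-3)) + g(25) = 2726*(-1*(-4)) + 25 = 2726*4 + 25 = 10904 + 25 = 10929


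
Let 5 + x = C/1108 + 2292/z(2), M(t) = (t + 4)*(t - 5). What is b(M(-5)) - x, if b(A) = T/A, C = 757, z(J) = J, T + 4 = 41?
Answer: -6304427/5540 ≈ -1138.0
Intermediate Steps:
T = 37 (T = -4 + 41 = 37)
M(t) = (-5 + t)*(4 + t) (M(t) = (4 + t)*(-5 + t) = (-5 + t)*(4 + t))
x = 1264985/1108 (x = -5 + (757/1108 + 2292/2) = -5 + (757*(1/1108) + 2292*(½)) = -5 + (757/1108 + 1146) = -5 + 1270525/1108 = 1264985/1108 ≈ 1141.7)
b(A) = 37/A
b(M(-5)) - x = 37/(-20 + (-5)² - 1*(-5)) - 1*1264985/1108 = 37/(-20 + 25 + 5) - 1264985/1108 = 37/10 - 1264985/1108 = -6304427/5540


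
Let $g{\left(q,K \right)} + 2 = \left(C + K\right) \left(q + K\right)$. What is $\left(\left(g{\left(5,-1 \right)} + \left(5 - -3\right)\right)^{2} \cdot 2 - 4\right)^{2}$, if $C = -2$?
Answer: $4624$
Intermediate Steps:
$g{\left(q,K \right)} = -2 + \left(-2 + K\right) \left(K + q\right)$ ($g{\left(q,K \right)} = -2 + \left(-2 + K\right) \left(q + K\right) = -2 + \left(-2 + K\right) \left(K + q\right)$)
$\left(\left(g{\left(5,-1 \right)} + \left(5 - -3\right)\right)^{2} \cdot 2 - 4\right)^{2} = \left(\left(\left(-2 + \left(-1\right)^{2} - -2 - 10 - 5\right) + \left(5 - -3\right)\right)^{2} \cdot 2 - 4\right)^{2} = \left(\left(\left(-2 + 1 + 2 - 10 - 5\right) + \left(5 + 3\right)\right)^{2} \cdot 2 - 4\right)^{2} = \left(\left(-14 + 8\right)^{2} \cdot 2 - 4\right)^{2} = \left(\left(-6\right)^{2} \cdot 2 - 4\right)^{2} = \left(36 \cdot 2 - 4\right)^{2} = \left(72 - 4\right)^{2} = 68^{2} = 4624$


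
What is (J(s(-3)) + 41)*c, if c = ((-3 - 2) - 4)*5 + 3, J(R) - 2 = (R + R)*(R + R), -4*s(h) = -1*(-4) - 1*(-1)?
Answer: -4137/2 ≈ -2068.5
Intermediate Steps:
s(h) = -5/4 (s(h) = -(-1*(-4) - 1*(-1))/4 = -(4 + 1)/4 = -¼*5 = -5/4)
J(R) = 2 + 4*R² (J(R) = 2 + (R + R)*(R + R) = 2 + (2*R)*(2*R) = 2 + 4*R²)
c = -42 (c = (-5 - 4)*5 + 3 = -9*5 + 3 = -45 + 3 = -42)
(J(s(-3)) + 41)*c = ((2 + 4*(-5/4)²) + 41)*(-42) = ((2 + 4*(25/16)) + 41)*(-42) = ((2 + 25/4) + 41)*(-42) = (33/4 + 41)*(-42) = (197/4)*(-42) = -4137/2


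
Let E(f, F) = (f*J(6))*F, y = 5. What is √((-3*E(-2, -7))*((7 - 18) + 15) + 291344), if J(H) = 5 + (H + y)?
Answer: 4*√18041 ≈ 537.27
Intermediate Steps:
J(H) = 10 + H (J(H) = 5 + (H + 5) = 5 + (5 + H) = 10 + H)
E(f, F) = 16*F*f (E(f, F) = (f*(10 + 6))*F = (f*16)*F = (16*f)*F = 16*F*f)
√((-3*E(-2, -7))*((7 - 18) + 15) + 291344) = √((-48*(-7)*(-2))*((7 - 18) + 15) + 291344) = √((-3*224)*(-11 + 15) + 291344) = √(-672*4 + 291344) = √(-2688 + 291344) = √288656 = 4*√18041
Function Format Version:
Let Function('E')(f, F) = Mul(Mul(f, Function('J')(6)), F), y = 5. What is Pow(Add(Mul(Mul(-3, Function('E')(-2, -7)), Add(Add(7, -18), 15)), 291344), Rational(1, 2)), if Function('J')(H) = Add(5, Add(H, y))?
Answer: Mul(4, Pow(18041, Rational(1, 2))) ≈ 537.27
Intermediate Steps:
Function('J')(H) = Add(10, H) (Function('J')(H) = Add(5, Add(H, 5)) = Add(5, Add(5, H)) = Add(10, H))
Function('E')(f, F) = Mul(16, F, f) (Function('E')(f, F) = Mul(Mul(f, Add(10, 6)), F) = Mul(Mul(f, 16), F) = Mul(Mul(16, f), F) = Mul(16, F, f))
Pow(Add(Mul(Mul(-3, Function('E')(-2, -7)), Add(Add(7, -18), 15)), 291344), Rational(1, 2)) = Pow(Add(Mul(Mul(-3, Mul(16, -7, -2)), Add(Add(7, -18), 15)), 291344), Rational(1, 2)) = Pow(Add(Mul(Mul(-3, 224), Add(-11, 15)), 291344), Rational(1, 2)) = Pow(Add(Mul(-672, 4), 291344), Rational(1, 2)) = Pow(Add(-2688, 291344), Rational(1, 2)) = Pow(288656, Rational(1, 2)) = Mul(4, Pow(18041, Rational(1, 2)))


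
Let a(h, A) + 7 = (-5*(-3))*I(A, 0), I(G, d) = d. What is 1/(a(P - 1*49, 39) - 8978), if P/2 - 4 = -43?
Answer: -1/8985 ≈ -0.00011130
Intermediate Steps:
P = -78 (P = 8 + 2*(-43) = 8 - 86 = -78)
a(h, A) = -7 (a(h, A) = -7 - 5*(-3)*0 = -7 + 15*0 = -7 + 0 = -7)
1/(a(P - 1*49, 39) - 8978) = 1/(-7 - 8978) = 1/(-8985) = -1/8985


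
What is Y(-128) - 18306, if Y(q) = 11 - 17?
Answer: -18312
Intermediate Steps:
Y(q) = -6
Y(-128) - 18306 = -6 - 18306 = -18312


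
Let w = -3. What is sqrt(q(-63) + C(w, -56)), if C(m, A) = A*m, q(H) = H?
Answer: sqrt(105) ≈ 10.247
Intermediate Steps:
sqrt(q(-63) + C(w, -56)) = sqrt(-63 - 56*(-3)) = sqrt(-63 + 168) = sqrt(105)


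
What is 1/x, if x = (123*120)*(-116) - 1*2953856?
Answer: -1/4666016 ≈ -2.1432e-7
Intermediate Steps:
x = -4666016 (x = 14760*(-116) - 2953856 = -1712160 - 2953856 = -4666016)
1/x = 1/(-4666016) = -1/4666016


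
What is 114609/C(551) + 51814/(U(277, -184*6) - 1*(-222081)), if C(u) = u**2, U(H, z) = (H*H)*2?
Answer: 58770931465/114014015939 ≈ 0.51547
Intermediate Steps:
U(H, z) = 2*H**2 (U(H, z) = H**2*2 = 2*H**2)
114609/C(551) + 51814/(U(277, -184*6) - 1*(-222081)) = 114609/(551**2) + 51814/(2*277**2 - 1*(-222081)) = 114609/303601 + 51814/(2*76729 + 222081) = 114609*(1/303601) + 51814/(153458 + 222081) = 114609/303601 + 51814/375539 = 58770931465/114014015939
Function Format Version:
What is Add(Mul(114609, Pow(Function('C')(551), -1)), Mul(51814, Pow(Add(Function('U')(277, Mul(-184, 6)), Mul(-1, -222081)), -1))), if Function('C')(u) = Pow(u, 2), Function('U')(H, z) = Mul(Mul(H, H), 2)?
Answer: Rational(58770931465, 114014015939) ≈ 0.51547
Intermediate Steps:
Function('U')(H, z) = Mul(2, Pow(H, 2)) (Function('U')(H, z) = Mul(Pow(H, 2), 2) = Mul(2, Pow(H, 2)))
Add(Mul(114609, Pow(Function('C')(551), -1)), Mul(51814, Pow(Add(Function('U')(277, Mul(-184, 6)), Mul(-1, -222081)), -1))) = Add(Mul(114609, Pow(Pow(551, 2), -1)), Mul(51814, Pow(Add(Mul(2, Pow(277, 2)), Mul(-1, -222081)), -1))) = Add(Mul(114609, Pow(303601, -1)), Mul(51814, Pow(Add(Mul(2, 76729), 222081), -1))) = Add(Mul(114609, Rational(1, 303601)), Mul(51814, Pow(Add(153458, 222081), -1))) = Add(Rational(114609, 303601), Mul(51814, Pow(375539, -1))) = Add(Rational(114609, 303601), Mul(51814, Rational(1, 375539))) = Add(Rational(114609, 303601), Rational(51814, 375539)) = Rational(58770931465, 114014015939)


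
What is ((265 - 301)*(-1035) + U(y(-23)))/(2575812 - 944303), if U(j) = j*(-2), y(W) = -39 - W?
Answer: 37292/1631509 ≈ 0.022857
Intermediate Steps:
U(j) = -2*j
((265 - 301)*(-1035) + U(y(-23)))/(2575812 - 944303) = ((265 - 301)*(-1035) - 2*(-39 - 1*(-23)))/(2575812 - 944303) = (-36*(-1035) - 2*(-39 + 23))/1631509 = (37260 - 2*(-16))*(1/1631509) = (37260 + 32)*(1/1631509) = 37292*(1/1631509) = 37292/1631509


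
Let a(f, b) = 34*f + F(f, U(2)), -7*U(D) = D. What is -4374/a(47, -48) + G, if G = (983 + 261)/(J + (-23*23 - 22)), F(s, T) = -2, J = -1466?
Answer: -1801297/536522 ≈ -3.3574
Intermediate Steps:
U(D) = -D/7
a(f, b) = -2 + 34*f (a(f, b) = 34*f - 2 = -2 + 34*f)
G = -1244/2017 (G = (983 + 261)/(-1466 + (-23*23 - 22)) = 1244/(-1466 + (-529 - 22)) = 1244/(-1466 - 551) = 1244/(-2017) = 1244*(-1/2017) = -1244/2017 ≈ -0.61676)
-4374/a(47, -48) + G = -4374/(-2 + 34*47) - 1244/2017 = -4374/(-2 + 1598) - 1244/2017 = -4374/1596 - 1244/2017 = -4374*1/1596 - 1244/2017 = -729/266 - 1244/2017 = -1801297/536522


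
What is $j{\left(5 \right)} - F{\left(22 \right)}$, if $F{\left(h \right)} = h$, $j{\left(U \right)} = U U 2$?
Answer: $28$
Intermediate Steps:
$j{\left(U \right)} = 2 U^{2}$ ($j{\left(U \right)} = U^{2} \cdot 2 = 2 U^{2}$)
$j{\left(5 \right)} - F{\left(22 \right)} = 2 \cdot 5^{2} - 22 = 2 \cdot 25 - 22 = 50 - 22 = 28$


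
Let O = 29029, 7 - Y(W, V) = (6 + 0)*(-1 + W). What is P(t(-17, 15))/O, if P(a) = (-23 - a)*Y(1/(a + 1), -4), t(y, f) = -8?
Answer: -1455/203203 ≈ -0.0071603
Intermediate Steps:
Y(W, V) = 13 - 6*W (Y(W, V) = 7 - (6 + 0)*(-1 + W) = 7 - 6*(-1 + W) = 7 - (-6 + 6*W) = 7 + (6 - 6*W) = 13 - 6*W)
P(a) = (-23 - a)*(13 - 6/(1 + a)) (P(a) = (-23 - a)*(13 - 6/(a + 1)) = (-23 - a)*(13 - 6/(1 + a)))
P(t(-17, 15))/O = -(7 + 13*(-8))*(23 - 8)/(1 - 8)/29029 = -1*(7 - 104)*15/(-7)*(1/29029) = -1*(-1/7)*(-97)*15*(1/29029) = -1455/7*1/29029 = -1455/203203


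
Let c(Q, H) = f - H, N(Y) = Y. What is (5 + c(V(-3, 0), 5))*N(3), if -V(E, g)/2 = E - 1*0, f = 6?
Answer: 18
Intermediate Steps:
V(E, g) = -2*E (V(E, g) = -2*(E - 1*0) = -2*(E + 0) = -2*E)
c(Q, H) = 6 - H
(5 + c(V(-3, 0), 5))*N(3) = (5 + (6 - 1*5))*3 = (5 + (6 - 5))*3 = (5 + 1)*3 = 6*3 = 18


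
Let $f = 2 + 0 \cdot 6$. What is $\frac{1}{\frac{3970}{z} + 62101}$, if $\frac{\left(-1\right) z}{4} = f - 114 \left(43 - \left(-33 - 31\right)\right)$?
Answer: $\frac{24392}{1514769577} \approx 1.6103 \cdot 10^{-5}$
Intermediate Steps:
$f = 2$ ($f = 2 + 0 = 2$)
$z = 48784$ ($z = - 4 \left(2 - 114 \left(43 - \left(-33 - 31\right)\right)\right) = - 4 \left(2 - 114 \left(43 - -64\right)\right) = - 4 \left(2 - 114 \left(43 + 64\right)\right) = - 4 \left(2 - 12198\right) = \left(-4\right) \left(-12196\right) = 48784$)
$\frac{1}{\frac{3970}{z} + 62101} = \frac{1}{\frac{3970}{48784} + 62101} = \frac{1}{3970 \cdot \frac{1}{48784} + 62101} = \frac{1}{\frac{1985}{24392} + 62101} = \frac{1}{\frac{1514769577}{24392}} = \frac{24392}{1514769577}$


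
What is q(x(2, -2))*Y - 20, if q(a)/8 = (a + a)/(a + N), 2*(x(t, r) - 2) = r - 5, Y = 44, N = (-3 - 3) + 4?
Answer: 1972/7 ≈ 281.71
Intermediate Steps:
N = -2 (N = -6 + 4 = -2)
x(t, r) = -½ + r/2 (x(t, r) = 2 + (r - 5)/2 = 2 + (-5 + r)/2 = 2 + (-5/2 + r/2) = -½ + r/2)
q(a) = 16*a/(-2 + a) (q(a) = 8*((a + a)/(a - 2)) = 8*((2*a)/(-2 + a)) = 8*(2*a/(-2 + a)) = 16*a/(-2 + a))
q(x(2, -2))*Y - 20 = (16*(-½ + (½)*(-2))/(-2 + (-½ + (½)*(-2))))*44 - 20 = (16*(-½ - 1)/(-2 + (-½ - 1)))*44 - 20 = (16*(-3/2)/(-2 - 3/2))*44 - 20 = (16*(-3/2)/(-7/2))*44 - 20 = (16*(-3/2)*(-2/7))*44 - 20 = (48/7)*44 - 20 = 2112/7 - 20 = 1972/7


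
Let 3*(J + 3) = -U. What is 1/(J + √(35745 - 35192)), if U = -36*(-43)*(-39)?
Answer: 20121/404854088 - √553/404854088 ≈ 4.9641e-5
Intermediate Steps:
U = -60372 (U = 1548*(-39) = -60372)
J = 20121 (J = -3 + (-1*(-60372))/3 = -3 + (⅓)*60372 = -3 + 20124 = 20121)
1/(J + √(35745 - 35192)) = 1/(20121 + √(35745 - 35192)) = 1/(20121 + √553)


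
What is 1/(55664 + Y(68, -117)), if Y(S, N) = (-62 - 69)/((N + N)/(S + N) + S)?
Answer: 3566/198491405 ≈ 1.7966e-5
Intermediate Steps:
Y(S, N) = -131/(S + 2*N/(N + S)) (Y(S, N) = -131/((2*N)/(N + S) + S) = -131/(2*N/(N + S) + S) = -131/(S + 2*N/(N + S)))
1/(55664 + Y(68, -117)) = 1/(55664 + 131*(-1*(-117) - 1*68)/(68**2 + 2*(-117) - 117*68)) = 1/(55664 + 131*(117 - 68)/(4624 - 234 - 7956)) = 1/(55664 + 131*49/(-3566)) = 1/(55664 + 131*(-1/3566)*49) = 1/(55664 - 6419/3566) = 1/(198491405/3566) = 3566/198491405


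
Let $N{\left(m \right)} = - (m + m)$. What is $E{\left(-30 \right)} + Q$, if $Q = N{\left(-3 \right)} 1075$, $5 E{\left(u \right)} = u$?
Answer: $6444$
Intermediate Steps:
$N{\left(m \right)} = - 2 m$
$E{\left(u \right)} = \frac{u}{5}$
$Q = 6450$ ($Q = \left(-2\right) \left(-3\right) 1075 = 6 \cdot 1075 = 6450$)
$E{\left(-30 \right)} + Q = \frac{1}{5} \left(-30\right) + 6450 = -6 + 6450 = 6444$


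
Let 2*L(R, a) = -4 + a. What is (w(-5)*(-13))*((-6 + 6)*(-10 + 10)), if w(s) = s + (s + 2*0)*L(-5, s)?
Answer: 0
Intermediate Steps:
L(R, a) = -2 + a/2 (L(R, a) = (-4 + a)/2 = -2 + a/2)
w(s) = s + s*(-2 + s/2) (w(s) = s + (s + 2*0)*(-2 + s/2) = s + (s + 0)*(-2 + s/2) = s + s*(-2 + s/2))
(w(-5)*(-13))*((-6 + 6)*(-10 + 10)) = (((1/2)*(-5)*(-2 - 5))*(-13))*((-6 + 6)*(-10 + 10)) = (((1/2)*(-5)*(-7))*(-13))*(0*0) = ((35/2)*(-13))*0 = -455/2*0 = 0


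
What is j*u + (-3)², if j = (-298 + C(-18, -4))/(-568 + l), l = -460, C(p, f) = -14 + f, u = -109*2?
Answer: -14909/257 ≈ -58.012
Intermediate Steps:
u = -218
j = 79/257 (j = (-298 + (-14 - 4))/(-568 - 460) = (-298 - 18)/(-1028) = -316*(-1/1028) = 79/257 ≈ 0.30739)
j*u + (-3)² = (79/257)*(-218) + (-3)² = -17222/257 + 9 = -14909/257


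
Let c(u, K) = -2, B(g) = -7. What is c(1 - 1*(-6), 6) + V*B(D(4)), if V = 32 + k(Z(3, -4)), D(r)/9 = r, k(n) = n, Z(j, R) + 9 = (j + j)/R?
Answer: -305/2 ≈ -152.50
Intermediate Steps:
Z(j, R) = -9 + 2*j/R (Z(j, R) = -9 + (j + j)/R = -9 + (2*j)/R = -9 + 2*j/R)
D(r) = 9*r
V = 43/2 (V = 32 + (-9 + 2*3/(-4)) = 32 + (-9 + 2*3*(-1/4)) = 32 + (-9 - 3/2) = 32 - 21/2 = 43/2 ≈ 21.500)
c(1 - 1*(-6), 6) + V*B(D(4)) = -2 + (43/2)*(-7) = -2 - 301/2 = -305/2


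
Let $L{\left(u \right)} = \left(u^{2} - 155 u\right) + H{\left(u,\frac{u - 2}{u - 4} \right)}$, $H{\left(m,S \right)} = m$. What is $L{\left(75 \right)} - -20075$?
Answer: $14150$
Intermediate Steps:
$L{\left(u \right)} = u^{2} - 154 u$ ($L{\left(u \right)} = \left(u^{2} - 155 u\right) + u = u^{2} - 154 u$)
$L{\left(75 \right)} - -20075 = 75 \left(-154 + 75\right) - -20075 = 75 \left(-79\right) + 20075 = -5925 + 20075 = 14150$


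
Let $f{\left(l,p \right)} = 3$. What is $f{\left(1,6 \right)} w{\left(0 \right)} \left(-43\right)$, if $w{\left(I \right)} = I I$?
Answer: $0$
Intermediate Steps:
$w{\left(I \right)} = I^{2}$
$f{\left(1,6 \right)} w{\left(0 \right)} \left(-43\right) = 3 \cdot 0^{2} \left(-43\right) = 3 \cdot 0 \left(-43\right) = 0 \left(-43\right) = 0$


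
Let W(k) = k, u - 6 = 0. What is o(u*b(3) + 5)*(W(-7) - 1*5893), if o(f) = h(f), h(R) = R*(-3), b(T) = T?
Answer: 407100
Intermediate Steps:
u = 6 (u = 6 + 0 = 6)
h(R) = -3*R
o(f) = -3*f
o(u*b(3) + 5)*(W(-7) - 1*5893) = (-3*(6*3 + 5))*(-7 - 1*5893) = (-3*(18 + 5))*(-7 - 5893) = -3*23*(-5900) = -69*(-5900) = 407100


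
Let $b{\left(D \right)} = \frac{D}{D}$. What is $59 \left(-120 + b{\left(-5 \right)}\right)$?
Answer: $-7021$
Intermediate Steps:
$b{\left(D \right)} = 1$
$59 \left(-120 + b{\left(-5 \right)}\right) = 59 \left(-120 + 1\right) = 59 \left(-119\right) = -7021$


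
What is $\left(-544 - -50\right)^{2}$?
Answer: $244036$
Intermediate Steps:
$\left(-544 - -50\right)^{2} = \left(-544 + \left(-21 + 71\right)\right)^{2} = \left(-544 + 50\right)^{2} = \left(-494\right)^{2} = 244036$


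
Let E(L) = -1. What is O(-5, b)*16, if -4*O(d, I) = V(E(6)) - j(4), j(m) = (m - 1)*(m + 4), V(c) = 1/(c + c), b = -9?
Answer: 98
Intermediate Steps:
V(c) = 1/(2*c)
j(m) = (-1 + m)*(4 + m)
O(d, I) = 49/8 (O(d, I) = -((½)/(-1) - (-4 + 4² + 3*4))/4 = -((½)*(-1) - (-4 + 16 + 12))/4 = -(-½ - 1*24)/4 = -(-½ - 24)/4 = -¼*(-49/2) = 49/8)
O(-5, b)*16 = (49/8)*16 = 98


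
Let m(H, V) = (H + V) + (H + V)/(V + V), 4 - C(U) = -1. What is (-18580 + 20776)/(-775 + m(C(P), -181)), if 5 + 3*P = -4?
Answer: -397476/172043 ≈ -2.3103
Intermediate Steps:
P = -3 (P = -5/3 + (⅓)*(-4) = -5/3 - 4/3 = -3)
C(U) = 5 (C(U) = 4 - 1*(-1) = 4 + 1 = 5)
m(H, V) = H + V + (H + V)/(2*V) (m(H, V) = (H + V) + (H + V)/((2*V)) = (H + V) + (H + V)*(1/(2*V)) = (H + V) + (H + V)/(2*V) = H + V + (H + V)/(2*V))
(-18580 + 20776)/(-775 + m(C(P), -181)) = (-18580 + 20776)/(-775 + (½ + 5 - 181 + (½)*5/(-181))) = 2196/(-775 + (½ + 5 - 181 + (½)*5*(-1/181))) = 2196/(-775 + (½ + 5 - 181 - 5/362)) = 2196/(-775 - 31768/181) = 2196/(-172043/181) = 2196*(-181/172043) = -397476/172043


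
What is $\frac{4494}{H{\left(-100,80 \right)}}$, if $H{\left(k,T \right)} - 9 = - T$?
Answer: $- \frac{4494}{71} \approx -63.296$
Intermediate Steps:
$H{\left(k,T \right)} = 9 - T$
$\frac{4494}{H{\left(-100,80 \right)}} = \frac{4494}{9 - 80} = \frac{4494}{-71} = 4494 \left(- \frac{1}{71}\right) = - \frac{4494}{71}$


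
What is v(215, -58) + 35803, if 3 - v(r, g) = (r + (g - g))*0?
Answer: 35806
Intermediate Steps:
v(r, g) = 3 (v(r, g) = 3 - (r + (g - g))*0 = 3 - (r + 0)*0 = 3 - r*0 = 3 - 1*0 = 3 + 0 = 3)
v(215, -58) + 35803 = 3 + 35803 = 35806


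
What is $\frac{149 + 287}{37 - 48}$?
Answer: $- \frac{436}{11} \approx -39.636$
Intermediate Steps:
$\frac{149 + 287}{37 - 48} = \frac{436}{-11} = 436 \left(- \frac{1}{11}\right) = - \frac{436}{11}$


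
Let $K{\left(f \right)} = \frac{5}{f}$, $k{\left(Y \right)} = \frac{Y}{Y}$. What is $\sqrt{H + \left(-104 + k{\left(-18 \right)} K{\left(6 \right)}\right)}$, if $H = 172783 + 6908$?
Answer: $\frac{\sqrt{6465162}}{6} \approx 423.78$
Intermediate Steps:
$k{\left(Y \right)} = 1$
$H = 179691$
$\sqrt{H + \left(-104 + k{\left(-18 \right)} K{\left(6 \right)}\right)} = \sqrt{179691 - \left(104 - \frac{5}{6}\right)} = \sqrt{179691 - \left(104 - 5 \cdot \frac{1}{6}\right)} = \sqrt{179691 + \left(-104 + 1 \cdot \frac{5}{6}\right)} = \sqrt{179691 + \left(-104 + \frac{5}{6}\right)} = \sqrt{179691 - \frac{619}{6}} = \sqrt{\frac{1077527}{6}} = \frac{\sqrt{6465162}}{6}$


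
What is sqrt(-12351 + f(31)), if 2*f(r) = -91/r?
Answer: I*sqrt(47482886)/62 ≈ 111.14*I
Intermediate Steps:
f(r) = -91/(2*r) (f(r) = (-91/r)/2 = -91/(2*r))
sqrt(-12351 + f(31)) = sqrt(-12351 - 91/2/31) = sqrt(-12351 - 91/2*1/31) = sqrt(-12351 - 91/62) = sqrt(-765853/62) = I*sqrt(47482886)/62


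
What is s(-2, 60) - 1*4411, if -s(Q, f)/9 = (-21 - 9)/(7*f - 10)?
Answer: -180824/41 ≈ -4410.3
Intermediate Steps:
s(Q, f) = 270/(-10 + 7*f) (s(Q, f) = -9*(-21 - 9)/(7*f - 10) = -(-270)/(-10 + 7*f) = 270/(-10 + 7*f))
s(-2, 60) - 1*4411 = 270/(-10 + 7*60) - 1*4411 = 270/(-10 + 420) - 4411 = 270/410 - 4411 = 270*(1/410) - 4411 = 27/41 - 4411 = -180824/41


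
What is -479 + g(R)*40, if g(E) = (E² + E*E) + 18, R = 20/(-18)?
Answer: 27521/81 ≈ 339.77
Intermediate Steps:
R = -10/9 (R = 20*(-1/18) = -10/9 ≈ -1.1111)
g(E) = 18 + 2*E² (g(E) = (E² + E²) + 18 = 2*E² + 18 = 18 + 2*E²)
-479 + g(R)*40 = -479 + (18 + 2*(-10/9)²)*40 = -479 + (18 + 2*(100/81))*40 = -479 + (18 + 200/81)*40 = -479 + (1658/81)*40 = -479 + 66320/81 = 27521/81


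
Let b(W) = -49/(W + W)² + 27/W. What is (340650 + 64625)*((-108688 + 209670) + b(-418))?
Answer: 28602635989431725/698896 ≈ 4.0925e+10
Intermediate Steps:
b(W) = 27/W - 49/(4*W²) (b(W) = -49*1/(4*W²) + 27/W = -49/(4*W²) + 27/W = 27/W - 49/(4*W²))
(340650 + 64625)*((-108688 + 209670) + b(-418)) = (340650 + 64625)*((-108688 + 209670) + (¼)*(-49 + 108*(-418))/(-418)²) = 405275*(100982 + (¼)*(1/174724)*(-49 - 45144)) = 405275*(100982 + (¼)*(1/174724)*(-45193)) = 405275*(100982 - 45193/698896) = 405275*(70575870679/698896) = 28602635989431725/698896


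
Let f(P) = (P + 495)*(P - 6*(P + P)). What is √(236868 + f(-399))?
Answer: 2*√164553 ≈ 811.30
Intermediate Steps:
f(P) = -11*P*(495 + P) (f(P) = (495 + P)*(P - 12*P) = (495 + P)*(-11*P) = -11*P*(495 + P))
√(236868 + f(-399)) = √(236868 - 11*(-399)*(495 - 399)) = √(236868 - 11*(-399)*96) = √(236868 + 421344) = √658212 = 2*√164553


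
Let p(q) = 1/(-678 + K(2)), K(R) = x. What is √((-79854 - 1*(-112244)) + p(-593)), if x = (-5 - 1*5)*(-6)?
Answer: √12370517742/618 ≈ 179.97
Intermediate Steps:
x = 60 (x = (-5 - 5)*(-6) = -10*(-6) = 60)
K(R) = 60
p(q) = -1/618 (p(q) = 1/(-678 + 60) = 1/(-618) = -1/618)
√((-79854 - 1*(-112244)) + p(-593)) = √((-79854 - 1*(-112244)) - 1/618) = √((-79854 + 112244) - 1/618) = √(32390 - 1/618) = √(20017019/618) = √12370517742/618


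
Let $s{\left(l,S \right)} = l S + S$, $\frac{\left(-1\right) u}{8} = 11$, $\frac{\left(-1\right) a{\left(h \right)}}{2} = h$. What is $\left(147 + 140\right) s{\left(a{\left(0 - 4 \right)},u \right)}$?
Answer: $-227304$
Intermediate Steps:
$a{\left(h \right)} = - 2 h$
$u = -88$ ($u = \left(-8\right) 11 = -88$)
$s{\left(l,S \right)} = S + S l$ ($s{\left(l,S \right)} = S l + S = S + S l$)
$\left(147 + 140\right) s{\left(a{\left(0 - 4 \right)},u \right)} = \left(147 + 140\right) \left(- 88 \left(1 - 2 \left(0 - 4\right)\right)\right) = 287 \left(- 88 \left(1 - -8\right)\right) = 287 \left(- 88 \left(1 + 8\right)\right) = 287 \left(\left(-88\right) 9\right) = 287 \left(-792\right) = -227304$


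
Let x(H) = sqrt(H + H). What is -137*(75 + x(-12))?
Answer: -10275 - 274*I*sqrt(6) ≈ -10275.0 - 671.16*I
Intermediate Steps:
x(H) = sqrt(2)*sqrt(H) (x(H) = sqrt(2*H) = sqrt(2)*sqrt(H))
-137*(75 + x(-12)) = -137*(75 + sqrt(2)*sqrt(-12)) = -137*(75 + sqrt(2)*(2*I*sqrt(3))) = -137*(75 + 2*I*sqrt(6)) = -10275 - 274*I*sqrt(6)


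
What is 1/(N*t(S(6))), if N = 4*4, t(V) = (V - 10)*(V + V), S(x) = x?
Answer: -1/768 ≈ -0.0013021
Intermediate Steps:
t(V) = 2*V*(-10 + V) (t(V) = (-10 + V)*(2*V) = 2*V*(-10 + V))
N = 16
1/(N*t(S(6))) = 1/(16*(2*6*(-10 + 6))) = 1/(16*(2*6*(-4))) = 1/(16*(-48)) = 1/(-768) = -1/768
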